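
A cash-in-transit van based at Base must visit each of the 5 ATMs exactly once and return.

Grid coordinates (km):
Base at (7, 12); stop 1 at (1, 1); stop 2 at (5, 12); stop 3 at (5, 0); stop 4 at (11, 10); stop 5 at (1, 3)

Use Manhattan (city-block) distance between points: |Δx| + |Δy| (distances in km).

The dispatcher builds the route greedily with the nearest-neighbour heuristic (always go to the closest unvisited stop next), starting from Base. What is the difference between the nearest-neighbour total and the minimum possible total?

The nearest-neighbour route is 4 km longer than optimal.

Base: stop 2=2, stop 4=6, stop 3=14, stop 5=15, stop 1=17 ⇒ stop 2
stop 2: stop 4=8, stop 3=12, stop 5=13, stop 1=15 ⇒ stop 4
stop 4: stop 3=16, stop 5=17, stop 1=19 ⇒ stop 3
stop 3: stop 1=5, stop 5=7 ⇒ stop 1
stop 1: stop 5=2 ⇒ stop 5
NN route Base → stop 2 → stop 4 → stop 3 → stop 1 → stop 5 → Base costs 48.
Optimal: Base → stop 2 → stop 3 → stop 1 → stop 5 → stop 4 → Base costs 44 (by enumerating all 60 distinct tours).
Excess = 48 − 44 = 4.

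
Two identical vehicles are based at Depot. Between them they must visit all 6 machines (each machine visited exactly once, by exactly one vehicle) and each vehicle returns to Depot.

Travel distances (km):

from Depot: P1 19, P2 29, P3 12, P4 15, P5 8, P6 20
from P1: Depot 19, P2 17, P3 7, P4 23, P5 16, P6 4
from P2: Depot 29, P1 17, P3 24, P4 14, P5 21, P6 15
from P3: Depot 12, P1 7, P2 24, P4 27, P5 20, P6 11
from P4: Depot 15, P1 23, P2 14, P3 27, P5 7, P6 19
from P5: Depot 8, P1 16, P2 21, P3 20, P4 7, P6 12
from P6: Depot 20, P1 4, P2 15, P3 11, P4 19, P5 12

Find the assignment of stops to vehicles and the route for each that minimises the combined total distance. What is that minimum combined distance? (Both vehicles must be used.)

There are 2^5 − 1 = 31 ways to divide the 6 stops into two non-empty groups. For each, the best each vehicle can do is its own shortest tour through its group:
  {P1} + {P2, P3, P4, P5, P6}: 38 + 67 = 105
  {P2} + {P1, P3, P4, P5, P6}: 58 + 57 = 115
  {P1, P2} + {P3, P4, P5, P6}: 65 + 57 = 122
  {P3} + {P1, P2, P4, P5, P6}: 24 + 67 = 91
  {P1, P3} + {P2, P4, P5, P6}: 38 + 64 = 102
  {P2, P3} + {P1, P4, P5, P6}: 65 + 57 = 122
  … (31 splits in total)
  {P5} + {P1, P2, P3, P4, P6}: 16 + 67 = 83  ← best
Best: vehicle 1 Depot → P5 → Depot = 16; vehicle 2 Depot → P3 → P1 → P6 → P2 → P4 → Depot = 67; combined 83.

Minimum combined distance: 83 km.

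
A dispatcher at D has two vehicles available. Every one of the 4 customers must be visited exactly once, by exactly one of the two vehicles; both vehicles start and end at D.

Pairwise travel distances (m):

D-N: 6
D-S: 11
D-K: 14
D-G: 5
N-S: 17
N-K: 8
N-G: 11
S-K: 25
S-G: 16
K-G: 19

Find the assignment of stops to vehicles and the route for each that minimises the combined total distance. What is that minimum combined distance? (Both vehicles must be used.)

Minimum combined distance: 60 m.

Try each way of splitting the stops between the two vehicles (each non-empty) and, for each split, find the best tour for each vehicle:
  {N} + {S, K, G}: 12 + 60 = 72
  {S} + {N, K, G}: 22 + 38 = 60
  {N, S} + {K, G}: 34 + 38 = 72
  {K} + {N, S, G}: 28 + 44 = 72
  {N, K} + {S, G}: 28 + 32 = 60
  {S, K} + {N, G}: 50 + 22 = 72
  … (7 splits in total)
Best: vehicle 1 D → S → D = 22; vehicle 2 D → N → K → G → D = 38; combined 60.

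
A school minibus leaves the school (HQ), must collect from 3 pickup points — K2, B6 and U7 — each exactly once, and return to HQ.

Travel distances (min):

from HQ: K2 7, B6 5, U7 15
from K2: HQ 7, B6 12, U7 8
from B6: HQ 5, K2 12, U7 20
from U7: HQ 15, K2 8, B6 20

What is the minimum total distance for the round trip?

40 min — the shortest possible round trip.

HQ - K2 - B6 - U7 - HQ: 7+12+20+15 = 54
HQ - K2 - U7 - B6 - HQ: 7+8+20+5 = 40
HQ - B6 - K2 - U7 - HQ: 5+12+8+15 = 40
The minimum is 40.
One optimal route: HQ → K2 → U7 → B6 → HQ (or its reverse).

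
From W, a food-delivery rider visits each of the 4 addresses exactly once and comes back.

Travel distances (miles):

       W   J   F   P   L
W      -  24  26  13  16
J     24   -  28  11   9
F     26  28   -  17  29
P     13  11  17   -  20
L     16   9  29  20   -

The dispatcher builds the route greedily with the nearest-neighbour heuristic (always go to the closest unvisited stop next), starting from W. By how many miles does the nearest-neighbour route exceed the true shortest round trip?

W: P=13, L=16, J=24, F=26 ⇒ P
P: J=11, F=17, L=20 ⇒ J
J: L=9, F=28 ⇒ L
L: F=29 ⇒ F
NN route W → P → J → L → F → W costs 88.
Optimal: W → F → P → J → L → W costs 79 (by enumerating all 12 distinct tours).
Excess = 88 − 79 = 9.

The nearest-neighbour route is 9 miles longer than optimal.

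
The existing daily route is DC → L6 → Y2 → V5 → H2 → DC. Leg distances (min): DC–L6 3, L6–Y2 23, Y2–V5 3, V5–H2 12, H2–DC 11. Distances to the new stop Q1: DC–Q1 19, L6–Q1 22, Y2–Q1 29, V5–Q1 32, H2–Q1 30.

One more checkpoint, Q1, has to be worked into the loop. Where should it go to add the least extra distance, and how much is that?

Insertion cost between consecutive stops i–j is d(i,Q1) + d(Q1,j) − d(i,j):
  between DC and L6: 19 + 22 − 3 = 38
  between L6 and Y2: 22 + 29 − 23 = 28
  between Y2 and V5: 29 + 32 − 3 = 58
  between V5 and H2: 32 + 30 − 12 = 50
  between H2 and DC: 30 + 19 − 11 = 38
Cheapest insertion is between L6 and Y2, adding 28.
New total = 52 + 28 = 80.

+28 min — insert Q1 between L6 and Y2.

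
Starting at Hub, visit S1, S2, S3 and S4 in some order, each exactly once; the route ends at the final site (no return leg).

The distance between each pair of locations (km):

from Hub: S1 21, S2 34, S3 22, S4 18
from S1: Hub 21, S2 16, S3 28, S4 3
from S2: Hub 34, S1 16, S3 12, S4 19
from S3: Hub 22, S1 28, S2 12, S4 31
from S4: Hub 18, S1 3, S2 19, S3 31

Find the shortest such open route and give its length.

There are 4! = 24 possible orderings.
Hub → S1 → S2 → S3 → S4: 21+16+12+31 = 80
Hub → S1 → S2 → S4 → S3: 21+16+19+31 = 87
Hub → S1 → S3 → S2 → S4: 21+28+12+19 = 80
Hub → S1 → S3 → S4 → S2: 21+28+31+19 = 99
Hub → S1 → S4 → S2 → S3: 21+3+19+12 = 55
Hub → S1 → S4 → S3 → S2: 21+3+31+12 = 67
Hub → S2 → S1 → S3 → S4: 34+16+28+31 = 109
Hub → S2 → S1 → S4 → S3: 34+16+3+31 = 84
Hub → S2 → S3 → S1 → S4: 34+12+28+3 = 77
Hub → S2 → S3 → S4 → S1: 34+12+31+3 = 80
Hub → S2 → S4 → S1 → S3: 34+19+3+28 = 84
Hub → S2 → S4 → S3 → S1: 34+19+31+28 = 112
Hub → S3 → S1 → S2 → S4: 22+28+16+19 = 85
Hub → S3 → S1 → S4 → S2: 22+28+3+19 = 72
… (10 more)
Hub → S4 → S1 → S2 → S3: 18+3+16+12 = 49  ← best
The minimum is 49.
One shortest path: Hub → S4 → S1 → S2 → S3.

49 km — the minimum one-way total.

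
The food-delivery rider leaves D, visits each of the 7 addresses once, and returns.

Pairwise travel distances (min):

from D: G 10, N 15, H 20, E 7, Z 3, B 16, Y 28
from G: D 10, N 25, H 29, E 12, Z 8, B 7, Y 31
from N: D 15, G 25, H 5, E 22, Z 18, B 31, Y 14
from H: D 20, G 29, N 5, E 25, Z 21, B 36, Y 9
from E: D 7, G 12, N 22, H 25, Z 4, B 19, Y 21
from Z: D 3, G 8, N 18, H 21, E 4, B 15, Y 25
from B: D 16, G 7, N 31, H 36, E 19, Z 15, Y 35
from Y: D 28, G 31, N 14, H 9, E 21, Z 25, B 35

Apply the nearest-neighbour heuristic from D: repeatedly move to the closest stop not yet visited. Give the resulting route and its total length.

Total distance 99 min via the nearest-neighbour route D → Z → E → G → B → N → H → Y → D.

From D: distances to unvisited — Z=3, E=7, G=10, N=15, B=16, H=20, Y=28. Nearest is Z (3).
From Z: distances to unvisited — E=4, G=8, B=15, N=18, H=21, Y=25. Nearest is E (4).
From E: distances to unvisited — G=12, B=19, Y=21, N=22, H=25. Nearest is G (12).
From G: distances to unvisited — B=7, N=25, H=29, Y=31. Nearest is B (7).
From B: distances to unvisited — N=31, Y=35, H=36. Nearest is N (31).
From N: distances to unvisited — H=5, Y=14. Nearest is H (5).
From H: distances to unvisited — Y=9. Nearest is Y (9).
Return Y→D: 28.
Total = 3 + 4 + 12 + 7 + 31 + 5 + 9 + 28 = 99.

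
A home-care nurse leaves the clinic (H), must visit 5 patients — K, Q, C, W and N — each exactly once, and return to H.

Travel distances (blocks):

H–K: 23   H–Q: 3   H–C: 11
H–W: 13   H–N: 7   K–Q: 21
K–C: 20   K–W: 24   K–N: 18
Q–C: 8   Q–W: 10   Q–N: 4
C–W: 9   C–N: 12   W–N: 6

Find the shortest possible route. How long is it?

H - K - Q - C - W - N - H: 23+21+8+9+6+7 = 74
H - K - Q - C - N - W - H: 23+21+8+12+6+13 = 83
H - K - Q - W - C - N - H: 23+21+10+9+12+7 = 82
H - K - Q - W - N - C - H: 23+21+10+6+12+11 = 83
H - K - Q - N - C - W - H: 23+21+4+12+9+13 = 82
H - K - Q - N - W - C - H: 23+21+4+6+9+11 = 74
H - K - C - Q - W - N - H: 23+20+8+10+6+7 = 74
H - K - C - Q - N - W - H: 23+20+8+4+6+13 = 74
H - K - C - W - Q - N - H: 23+20+9+10+4+7 = 73
H - K - C - W - N - Q - H: 23+20+9+6+4+3 = 65
H - K - C - N - Q - W - H: 23+20+12+4+10+13 = 82
H - K - C - N - W - Q - H: 23+20+12+6+10+3 = 74
H - K - W - Q - C - N - H: 23+24+10+8+12+7 = 84
H - K - W - Q - N - C - H: 23+24+10+4+12+11 = 84
… (46 more)
The minimum is 65.
One optimal route: H → K → C → W → N → Q → H (or its reverse).

65 blocks — the shortest possible round trip.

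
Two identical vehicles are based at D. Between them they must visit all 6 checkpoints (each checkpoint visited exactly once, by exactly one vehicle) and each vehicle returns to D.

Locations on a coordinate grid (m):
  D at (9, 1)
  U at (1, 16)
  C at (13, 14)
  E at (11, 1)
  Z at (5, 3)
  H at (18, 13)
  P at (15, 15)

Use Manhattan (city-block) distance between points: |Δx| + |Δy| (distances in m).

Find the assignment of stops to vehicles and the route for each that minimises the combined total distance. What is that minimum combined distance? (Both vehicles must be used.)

Minimum combined distance: 70 m.

Check every non-empty split of the stops between the two vehicles; for each half take its own optimal tour:
  {U} + {C, E, Z, H, P}: 46 + 54 = 100
  {C} + {U, E, Z, H, P}: 34 + 64 = 98
  {U, C} + {E, Z, H, P}: 54 + 54 = 108
  {E} + {U, C, Z, H, P}: 4 + 66 = 70
  {U, E} + {C, Z, H, P}: 50 + 54 = 104
  {C, E} + {U, Z, H, P}: 34 + 64 = 98
  … (31 splits in total)
Best: vehicle 1 D → E → D = 4; vehicle 2 D → C → H → P → U → Z → D = 66; combined 70.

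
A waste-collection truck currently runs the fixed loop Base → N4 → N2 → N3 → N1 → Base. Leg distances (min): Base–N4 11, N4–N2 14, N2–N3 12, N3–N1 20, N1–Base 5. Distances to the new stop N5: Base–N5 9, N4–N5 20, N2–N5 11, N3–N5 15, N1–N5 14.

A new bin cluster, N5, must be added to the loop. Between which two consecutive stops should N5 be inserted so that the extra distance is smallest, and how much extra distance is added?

Insertion cost between consecutive stops i–j is d(i,N5) + d(N5,j) − d(i,j):
  between Base and N4: 9 + 20 − 11 = 18
  between N4 and N2: 20 + 11 − 14 = 17
  between N2 and N3: 11 + 15 − 12 = 14
  between N3 and N1: 15 + 14 − 20 = 9
  between N1 and Base: 14 + 9 − 5 = 18
Cheapest insertion is between N3 and N1, adding 9.
New total = 62 + 9 = 71.

Adding 9 min by placing N5 on the N3–N1 leg.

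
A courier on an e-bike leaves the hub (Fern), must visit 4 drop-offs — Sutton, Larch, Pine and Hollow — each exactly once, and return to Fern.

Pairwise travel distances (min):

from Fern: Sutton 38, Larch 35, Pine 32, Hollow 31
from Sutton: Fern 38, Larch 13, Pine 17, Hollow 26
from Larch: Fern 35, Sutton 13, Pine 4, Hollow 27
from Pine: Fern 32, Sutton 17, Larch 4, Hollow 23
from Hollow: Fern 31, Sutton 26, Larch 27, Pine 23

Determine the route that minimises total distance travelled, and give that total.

Minimum total distance: 106 min.

There are 12 distinct closed tours to check (reversals are equivalent).
Fern → Sutton → Larch → Pine → Hollow → Fern: 38+13+4+23+31 = 109
Fern → Sutton → Larch → Hollow → Pine → Fern: 38+13+27+23+32 = 133
Fern → Sutton → Pine → Larch → Hollow → Fern: 38+17+4+27+31 = 117
Fern → Sutton → Pine → Hollow → Larch → Fern: 38+17+23+27+35 = 140
Fern → Sutton → Hollow → Larch → Pine → Fern: 38+26+27+4+32 = 127
Fern → Sutton → Hollow → Pine → Larch → Fern: 38+26+23+4+35 = 126
Fern → Larch → Sutton → Pine → Hollow → Fern: 35+13+17+23+31 = 119
Fern → Larch → Sutton → Hollow → Pine → Fern: 35+13+26+23+32 = 129
Fern → Larch → Pine → Sutton → Hollow → Fern: 35+4+17+26+31 = 113
Fern → Larch → Hollow → Sutton → Pine → Fern: 35+27+26+17+32 = 137
Fern → Pine → Sutton → Larch → Hollow → Fern: 32+17+13+27+31 = 120
Fern → Pine → Larch → Sutton → Hollow → Fern: 32+4+13+26+31 = 106
The minimum is 106.
One optimal route: Fern → Pine → Larch → Sutton → Hollow → Fern (or its reverse).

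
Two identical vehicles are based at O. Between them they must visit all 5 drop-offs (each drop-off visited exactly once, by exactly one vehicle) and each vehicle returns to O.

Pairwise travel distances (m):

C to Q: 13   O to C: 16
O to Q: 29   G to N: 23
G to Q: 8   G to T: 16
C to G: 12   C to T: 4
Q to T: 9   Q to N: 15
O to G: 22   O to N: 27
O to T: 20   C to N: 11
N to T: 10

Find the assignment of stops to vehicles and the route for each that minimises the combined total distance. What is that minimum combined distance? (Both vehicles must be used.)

Check every non-empty split of the stops between the two vehicles; for each half take its own optimal tour:
  {C} + {G, Q, N, T}: 32 + 75 = 107
  {G} + {C, Q, N, T}: 44 + 71 = 115
  {C, G} + {Q, N, T}: 50 + 71 = 121
  {Q} + {C, G, N, T}: 58 + 75 = 133
  {C, Q} + {G, N, T}: 58 + 75 = 133
  {G, Q} + {C, N, T}: 59 + 57 = 116
  … (15 splits in total)
Best: vehicle 1 O → C → O = 32; vehicle 2 O → G → Q → N → T → O = 75; combined 107.

107 m — the smallest possible combined total.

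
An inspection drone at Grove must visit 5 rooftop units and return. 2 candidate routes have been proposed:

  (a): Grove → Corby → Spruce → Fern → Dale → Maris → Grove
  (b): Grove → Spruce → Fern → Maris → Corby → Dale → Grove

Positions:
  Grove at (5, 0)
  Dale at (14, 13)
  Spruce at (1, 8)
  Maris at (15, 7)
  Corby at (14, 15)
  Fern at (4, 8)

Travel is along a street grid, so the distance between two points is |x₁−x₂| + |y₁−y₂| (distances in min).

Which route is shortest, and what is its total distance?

(a): 24 + 20 + 3 + 15 + 7 + 17 = 86
(b): 12 + 3 + 12 + 9 + 2 + 22 = 60

Shortest is (b), total 60 min.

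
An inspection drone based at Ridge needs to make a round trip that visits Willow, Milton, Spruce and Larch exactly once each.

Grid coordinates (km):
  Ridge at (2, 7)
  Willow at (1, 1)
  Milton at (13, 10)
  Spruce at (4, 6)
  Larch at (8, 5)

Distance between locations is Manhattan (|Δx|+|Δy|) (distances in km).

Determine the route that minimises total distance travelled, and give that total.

Ridge-Willow-Milton-Spruce-Larch-Ridge: 7+21+13+5+8 = 54
Ridge-Willow-Milton-Larch-Spruce-Ridge: 7+21+10+5+3 = 46
Ridge-Willow-Spruce-Milton-Larch-Ridge: 7+8+13+10+8 = 46
Ridge-Willow-Spruce-Larch-Milton-Ridge: 7+8+5+10+14 = 44
Ridge-Willow-Larch-Milton-Spruce-Ridge: 7+11+10+13+3 = 44
Ridge-Willow-Larch-Spruce-Milton-Ridge: 7+11+5+13+14 = 50
Ridge-Milton-Willow-Spruce-Larch-Ridge: 14+21+8+5+8 = 56
Ridge-Milton-Willow-Larch-Spruce-Ridge: 14+21+11+5+3 = 54
Ridge-Milton-Spruce-Willow-Larch-Ridge: 14+13+8+11+8 = 54
Ridge-Milton-Larch-Willow-Spruce-Ridge: 14+10+11+8+3 = 46
Ridge-Spruce-Willow-Milton-Larch-Ridge: 3+8+21+10+8 = 50
Ridge-Spruce-Milton-Willow-Larch-Ridge: 3+13+21+11+8 = 56
The minimum is 44.
One optimal route: Ridge → Willow → Spruce → Larch → Milton → Ridge (or its reverse).

Minimum total distance: 44 km.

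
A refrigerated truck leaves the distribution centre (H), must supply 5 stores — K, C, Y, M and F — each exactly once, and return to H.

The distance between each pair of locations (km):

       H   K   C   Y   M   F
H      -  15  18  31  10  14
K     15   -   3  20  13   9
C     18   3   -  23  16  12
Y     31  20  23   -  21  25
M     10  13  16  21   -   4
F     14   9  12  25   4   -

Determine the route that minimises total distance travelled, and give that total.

There are 60 distinct closed tours to check (reversals are equivalent).
H-K-C-Y-M-F-H: 15+3+23+21+4+14 = 80
H-K-C-Y-F-M-H: 15+3+23+25+4+10 = 80
H-K-C-M-Y-F-H: 15+3+16+21+25+14 = 94
H-K-C-M-F-Y-H: 15+3+16+4+25+31 = 94
H-K-C-F-Y-M-H: 15+3+12+25+21+10 = 86
H-K-C-F-M-Y-H: 15+3+12+4+21+31 = 86
H-K-Y-C-M-F-H: 15+20+23+16+4+14 = 92
H-K-Y-C-F-M-H: 15+20+23+12+4+10 = 84
H-K-Y-M-C-F-H: 15+20+21+16+12+14 = 98
H-K-Y-M-F-C-H: 15+20+21+4+12+18 = 90
H-K-Y-F-C-M-H: 15+20+25+12+16+10 = 98
H-K-Y-F-M-C-H: 15+20+25+4+16+18 = 98
H-K-M-C-Y-F-H: 15+13+16+23+25+14 = 106
H-K-M-C-F-Y-H: 15+13+16+12+25+31 = 112
… (46 more)
The minimum is 80.
One optimal route: H → K → C → Y → M → F → H (or its reverse).

Minimum total distance: 80 km.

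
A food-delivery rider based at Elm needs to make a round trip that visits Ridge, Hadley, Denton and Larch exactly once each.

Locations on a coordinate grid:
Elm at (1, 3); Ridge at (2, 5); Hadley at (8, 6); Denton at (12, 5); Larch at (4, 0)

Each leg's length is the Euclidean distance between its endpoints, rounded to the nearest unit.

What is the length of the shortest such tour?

Shortest round trip = 25.

There are 12 distinct closed tours to check (reversals are equivalent).
Elm → Ridge → Hadley → Denton → Larch → Elm: 2+6+4+9+4 = 25
Elm → Ridge → Hadley → Larch → Denton → Elm: 2+6+7+9+11 = 35
Elm → Ridge → Denton → Hadley → Larch → Elm: 2+10+4+7+4 = 27
Elm → Ridge → Denton → Larch → Hadley → Elm: 2+10+9+7+8 = 36
Elm → Ridge → Larch → Hadley → Denton → Elm: 2+5+7+4+11 = 29
Elm → Ridge → Larch → Denton → Hadley → Elm: 2+5+9+4+8 = 28
Elm → Hadley → Ridge → Denton → Larch → Elm: 8+6+10+9+4 = 37
Elm → Hadley → Ridge → Larch → Denton → Elm: 8+6+5+9+11 = 39
Elm → Hadley → Denton → Ridge → Larch → Elm: 8+4+10+5+4 = 31
Elm → Hadley → Larch → Ridge → Denton → Elm: 8+7+5+10+11 = 41
Elm → Denton → Ridge → Hadley → Larch → Elm: 11+10+6+7+4 = 38
Elm → Denton → Hadley → Ridge → Larch → Elm: 11+4+6+5+4 = 30
The minimum is 25.
One optimal route: Elm → Ridge → Hadley → Denton → Larch → Elm (or its reverse).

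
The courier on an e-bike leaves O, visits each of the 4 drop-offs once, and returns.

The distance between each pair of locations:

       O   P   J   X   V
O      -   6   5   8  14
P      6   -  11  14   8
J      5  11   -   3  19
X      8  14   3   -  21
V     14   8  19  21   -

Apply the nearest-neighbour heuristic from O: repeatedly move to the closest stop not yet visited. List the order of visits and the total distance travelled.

O → [J:5 / P:6 / X:8 / V:14] → J (5)
J → [X:3 / P:11 / V:19] → X (3)
X → [P:14 / V:21] → P (14)
P → [V:8] → V (8)
Return V→O: 14.
Total = 5 + 3 + 14 + 8 + 14 = 44.

Nearest-neighbour total = 44; route O → J → X → P → V → O.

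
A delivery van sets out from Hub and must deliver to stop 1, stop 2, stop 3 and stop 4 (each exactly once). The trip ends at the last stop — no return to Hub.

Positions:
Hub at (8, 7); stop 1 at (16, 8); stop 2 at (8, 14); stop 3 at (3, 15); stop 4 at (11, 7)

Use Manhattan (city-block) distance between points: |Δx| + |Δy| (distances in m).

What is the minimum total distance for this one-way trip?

There are 4! = 24 possible orderings.
Hub - stop 1 - stop 2 - stop 3 - stop 4: 9+14+6+16 = 45
Hub - stop 1 - stop 2 - stop 4 - stop 3: 9+14+10+16 = 49
Hub - stop 1 - stop 3 - stop 2 - stop 4: 9+20+6+10 = 45
Hub - stop 1 - stop 3 - stop 4 - stop 2: 9+20+16+10 = 55
Hub - stop 1 - stop 4 - stop 2 - stop 3: 9+6+10+6 = 31
Hub - stop 1 - stop 4 - stop 3 - stop 2: 9+6+16+6 = 37
Hub - stop 2 - stop 1 - stop 3 - stop 4: 7+14+20+16 = 57
Hub - stop 2 - stop 1 - stop 4 - stop 3: 7+14+6+16 = 43
Hub - stop 2 - stop 3 - stop 1 - stop 4: 7+6+20+6 = 39
Hub - stop 2 - stop 3 - stop 4 - stop 1: 7+6+16+6 = 35
Hub - stop 2 - stop 4 - stop 1 - stop 3: 7+10+6+20 = 43
Hub - stop 2 - stop 4 - stop 3 - stop 1: 7+10+16+20 = 53
Hub - stop 3 - stop 1 - stop 2 - stop 4: 13+20+14+10 = 57
Hub - stop 3 - stop 1 - stop 4 - stop 2: 13+20+6+10 = 49
… (10 more)
Hub - stop 4 - stop 1 - stop 2 - stop 3: 3+6+14+6 = 29  ← best
The minimum is 29.
One shortest path: Hub → stop 4 → stop 1 → stop 2 → stop 3.

Minimum one-way distance = 29 m.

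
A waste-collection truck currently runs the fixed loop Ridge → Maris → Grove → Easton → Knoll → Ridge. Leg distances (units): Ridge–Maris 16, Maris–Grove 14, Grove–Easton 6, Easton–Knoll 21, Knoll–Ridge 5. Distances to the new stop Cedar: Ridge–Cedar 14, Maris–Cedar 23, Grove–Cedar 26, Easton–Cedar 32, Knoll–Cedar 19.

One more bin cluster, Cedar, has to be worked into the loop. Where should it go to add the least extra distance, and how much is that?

Insertion cost between consecutive stops i–j is d(i,Cedar) + d(Cedar,j) − d(i,j):
  between Ridge and Maris: 14 + 23 − 16 = 21
  between Maris and Grove: 23 + 26 − 14 = 35
  between Grove and Easton: 26 + 32 − 6 = 52
  between Easton and Knoll: 32 + 19 − 21 = 30
  between Knoll and Ridge: 19 + 14 − 5 = 28
Cheapest insertion is between Ridge and Maris, adding 21.
New total = 62 + 21 = 83.

+21 — insert Cedar between Ridge and Maris.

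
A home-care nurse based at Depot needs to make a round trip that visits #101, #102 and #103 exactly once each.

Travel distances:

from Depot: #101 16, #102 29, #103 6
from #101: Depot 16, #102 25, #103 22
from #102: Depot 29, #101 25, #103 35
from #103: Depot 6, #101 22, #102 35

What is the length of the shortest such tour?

There are 3 distinct closed tours to check (reversals are equivalent).
Depot→#101→#102→#103→Depot: 16+25+35+6 = 82
Depot→#101→#103→#102→Depot: 16+22+35+29 = 102
Depot→#102→#101→#103→Depot: 29+25+22+6 = 82
The minimum is 82.
One optimal route: Depot → #101 → #102 → #103 → Depot (or its reverse).

82 — the shortest possible round trip.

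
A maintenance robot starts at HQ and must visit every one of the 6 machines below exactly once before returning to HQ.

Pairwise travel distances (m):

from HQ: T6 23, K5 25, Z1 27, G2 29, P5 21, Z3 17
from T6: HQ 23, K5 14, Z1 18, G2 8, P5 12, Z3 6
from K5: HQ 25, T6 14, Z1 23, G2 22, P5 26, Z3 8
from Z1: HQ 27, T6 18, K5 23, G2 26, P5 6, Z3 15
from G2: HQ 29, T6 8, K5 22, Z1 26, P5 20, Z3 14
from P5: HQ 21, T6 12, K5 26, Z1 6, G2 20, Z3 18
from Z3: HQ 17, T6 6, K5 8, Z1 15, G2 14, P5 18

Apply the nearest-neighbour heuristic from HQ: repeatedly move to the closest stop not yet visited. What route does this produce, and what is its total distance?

At HQ the remaining stops are Z3 17, P5 21, T6 23, K5 25, Z1 27, G2 29; go to Z3.
At Z3 the remaining stops are T6 6, K5 8, G2 14, Z1 15, P5 18; go to T6.
At T6 the remaining stops are G2 8, P5 12, K5 14, Z1 18; go to G2.
At G2 the remaining stops are P5 20, K5 22, Z1 26; go to P5.
At P5 the remaining stops are Z1 6, K5 26; go to Z1.
At Z1 the remaining stops are K5 23; go to K5.
Return K5→HQ: 25.
Total = 17 + 6 + 8 + 20 + 6 + 23 + 25 = 105.

105 m along HQ → Z3 → T6 → G2 → P5 → Z1 → K5 → HQ.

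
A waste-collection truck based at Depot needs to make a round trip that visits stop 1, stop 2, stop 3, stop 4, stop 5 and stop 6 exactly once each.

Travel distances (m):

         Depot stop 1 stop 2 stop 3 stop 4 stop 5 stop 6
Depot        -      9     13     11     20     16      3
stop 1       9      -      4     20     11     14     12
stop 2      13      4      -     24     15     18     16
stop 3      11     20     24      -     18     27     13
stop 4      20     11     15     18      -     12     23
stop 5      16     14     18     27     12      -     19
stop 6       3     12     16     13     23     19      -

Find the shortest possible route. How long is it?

Minimum total distance: 77 m.

Depot - stop 1 - stop 2 - stop 3 - stop 4 - stop 5 - stop 6 - Depot: 9+4+24+18+12+19+3 = 89
Depot - stop 1 - stop 2 - stop 3 - stop 4 - stop 6 - stop 5 - Depot: 9+4+24+18+23+19+16 = 113
Depot - stop 1 - stop 2 - stop 3 - stop 5 - stop 4 - stop 6 - Depot: 9+4+24+27+12+23+3 = 102
Depot - stop 1 - stop 2 - stop 3 - stop 5 - stop 6 - stop 4 - Depot: 9+4+24+27+19+23+20 = 126
Depot - stop 1 - stop 2 - stop 3 - stop 6 - stop 4 - stop 5 - Depot: 9+4+24+13+23+12+16 = 101
Depot - stop 1 - stop 2 - stop 3 - stop 6 - stop 5 - stop 4 - Depot: 9+4+24+13+19+12+20 = 101
Depot - stop 1 - stop 2 - stop 4 - stop 3 - stop 5 - stop 6 - Depot: 9+4+15+18+27+19+3 = 95
Depot - stop 1 - stop 2 - stop 4 - stop 3 - stop 6 - stop 5 - Depot: 9+4+15+18+13+19+16 = 94
… (352 more)
Depot - stop 1 - stop 2 - stop 5 - stop 4 - stop 3 - stop 6 - Depot: 9+4+18+12+18+13+3 = 77  ← best
The minimum is 77.
One optimal route: Depot → stop 1 → stop 2 → stop 5 → stop 4 → stop 3 → stop 6 → Depot (or its reverse).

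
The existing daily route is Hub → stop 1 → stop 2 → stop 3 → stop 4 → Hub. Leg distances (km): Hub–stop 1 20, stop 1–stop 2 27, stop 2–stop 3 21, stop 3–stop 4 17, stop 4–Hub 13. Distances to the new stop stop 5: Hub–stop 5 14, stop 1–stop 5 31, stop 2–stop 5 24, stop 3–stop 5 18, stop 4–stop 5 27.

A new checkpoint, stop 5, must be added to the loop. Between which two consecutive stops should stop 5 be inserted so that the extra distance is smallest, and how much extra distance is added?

Insertion cost between consecutive stops i–j is d(i,stop 5) + d(stop 5,j) − d(i,j):
  between Hub and stop 1: 14 + 31 − 20 = 25
  between stop 1 and stop 2: 31 + 24 − 27 = 28
  between stop 2 and stop 3: 24 + 18 − 21 = 21
  between stop 3 and stop 4: 18 + 27 − 17 = 28
  between stop 4 and Hub: 27 + 14 − 13 = 28
Cheapest insertion is between stop 2 and stop 3, adding 21.
New total = 98 + 21 = 119.

+21 km — insert stop 5 between stop 2 and stop 3.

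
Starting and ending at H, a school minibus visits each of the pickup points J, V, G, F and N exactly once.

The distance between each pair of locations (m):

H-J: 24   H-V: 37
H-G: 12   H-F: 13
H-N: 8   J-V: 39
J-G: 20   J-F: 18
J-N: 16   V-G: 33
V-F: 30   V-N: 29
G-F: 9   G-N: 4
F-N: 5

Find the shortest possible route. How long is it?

H-J-V-G-F-N-H: 24+39+33+9+5+8 = 118
H-J-V-G-N-F-H: 24+39+33+4+5+13 = 118
H-J-V-F-G-N-H: 24+39+30+9+4+8 = 114
H-J-V-F-N-G-H: 24+39+30+5+4+12 = 114
H-J-V-N-G-F-H: 24+39+29+4+9+13 = 118
H-J-V-N-F-G-H: 24+39+29+5+9+12 = 118
H-J-G-V-F-N-H: 24+20+33+30+5+8 = 120
H-J-G-V-N-F-H: 24+20+33+29+5+13 = 124
H-J-G-F-V-N-H: 24+20+9+30+29+8 = 120
H-J-G-F-N-V-H: 24+20+9+5+29+37 = 124
H-J-G-N-V-F-H: 24+20+4+29+30+13 = 120
H-J-G-N-F-V-H: 24+20+4+5+30+37 = 120
H-J-F-V-G-N-H: 24+18+30+33+4+8 = 117
H-J-F-V-N-G-H: 24+18+30+29+4+12 = 117
… (46 more)
The minimum is 114.
One optimal route: H → J → V → F → G → N → H (or its reverse).

Shortest round trip = 114 m.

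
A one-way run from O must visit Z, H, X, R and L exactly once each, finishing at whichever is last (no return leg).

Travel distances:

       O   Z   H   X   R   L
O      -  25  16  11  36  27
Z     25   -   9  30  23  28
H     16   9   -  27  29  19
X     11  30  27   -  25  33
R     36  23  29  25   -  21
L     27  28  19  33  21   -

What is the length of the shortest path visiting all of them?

There are 5! = 120 possible orderings.
O→Z→H→X→R→L: 25+9+27+25+21 = 107
O→Z→H→X→L→R: 25+9+27+33+21 = 115
O→Z→H→R→X→L: 25+9+29+25+33 = 121
O→Z→H→R→L→X: 25+9+29+21+33 = 117
O→Z→H→L→X→R: 25+9+19+33+25 = 111
O→Z→H→L→R→X: 25+9+19+21+25 = 99
O→Z→X→H→R→L: 25+30+27+29+21 = 132
O→Z→X→H→L→R: 25+30+27+19+21 = 122
O→Z→X→R→H→L: 25+30+25+29+19 = 128
O→Z→X→R→L→H: 25+30+25+21+19 = 120
O→Z→X→L→H→R: 25+30+33+19+29 = 136
O→Z→X→L→R→H: 25+30+33+21+29 = 138
O→Z→R→H→X→L: 25+23+29+27+33 = 137
O→Z→R→H→L→X: 25+23+29+19+33 = 129
… (106 more)
O→X→R→L→H→Z: 11+25+21+19+9 = 85  ← best
The minimum is 85.
One shortest path: O → X → R → L → H → Z.

Shortest open route: 85.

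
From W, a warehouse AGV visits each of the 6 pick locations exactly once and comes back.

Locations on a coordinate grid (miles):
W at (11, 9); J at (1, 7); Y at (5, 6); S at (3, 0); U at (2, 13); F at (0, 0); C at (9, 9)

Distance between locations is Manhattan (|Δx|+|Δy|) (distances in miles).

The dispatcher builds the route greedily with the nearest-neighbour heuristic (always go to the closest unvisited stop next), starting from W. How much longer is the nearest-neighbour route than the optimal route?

10 miles longer than the optimal tour.

W: C=2, Y=9, J=12, U=13, S=17, F=20 ⇒ C
C: Y=7, J=10, U=11, S=15, F=18 ⇒ Y
Y: J=5, S=8, U=10, F=11 ⇒ J
J: U=7, F=8, S=9 ⇒ U
U: S=14, F=15 ⇒ S
S: F=3 ⇒ F
NN route W → C → Y → J → U → S → F → W costs 58.
Optimal: W → Y → S → F → J → U → C → W costs 48 (by enumerating all 360 distinct tours).
Excess = 58 − 48 = 10.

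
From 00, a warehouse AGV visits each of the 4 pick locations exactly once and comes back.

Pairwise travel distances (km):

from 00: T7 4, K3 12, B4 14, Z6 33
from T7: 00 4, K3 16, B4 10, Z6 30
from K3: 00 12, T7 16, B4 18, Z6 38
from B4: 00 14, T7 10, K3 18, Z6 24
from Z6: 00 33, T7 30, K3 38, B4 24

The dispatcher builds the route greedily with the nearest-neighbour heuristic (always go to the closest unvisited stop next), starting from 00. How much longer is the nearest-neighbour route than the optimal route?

00: T7=4, K3=12, B4=14, Z6=33 ⇒ T7
T7: B4=10, K3=16, Z6=30 ⇒ B4
B4: K3=18, Z6=24 ⇒ K3
K3: Z6=38 ⇒ Z6
NN route 00 → T7 → B4 → K3 → Z6 → 00 costs 103.
Optimal: 00 → T7 → B4 → Z6 → K3 → 00 costs 88 (by enumerating all 12 distinct tours).
Excess = 103 − 88 = 15.

The nearest-neighbour route is 15 km longer than optimal.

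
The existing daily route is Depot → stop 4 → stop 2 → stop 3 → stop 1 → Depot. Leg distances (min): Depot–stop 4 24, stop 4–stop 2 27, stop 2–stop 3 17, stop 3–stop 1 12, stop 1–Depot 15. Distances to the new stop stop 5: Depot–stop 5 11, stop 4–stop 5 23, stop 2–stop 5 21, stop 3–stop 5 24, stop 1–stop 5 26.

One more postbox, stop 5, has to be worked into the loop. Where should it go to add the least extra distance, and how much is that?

Adding 10 min by placing stop 5 on the Depot–stop 4 leg.

Insertion cost between consecutive stops i–j is d(i,stop 5) + d(stop 5,j) − d(i,j):
  between Depot and stop 4: 11 + 23 − 24 = 10
  between stop 4 and stop 2: 23 + 21 − 27 = 17
  between stop 2 and stop 3: 21 + 24 − 17 = 28
  between stop 3 and stop 1: 24 + 26 − 12 = 38
  between stop 1 and Depot: 26 + 11 − 15 = 22
Cheapest insertion is between Depot and stop 4, adding 10.
New total = 95 + 10 = 105.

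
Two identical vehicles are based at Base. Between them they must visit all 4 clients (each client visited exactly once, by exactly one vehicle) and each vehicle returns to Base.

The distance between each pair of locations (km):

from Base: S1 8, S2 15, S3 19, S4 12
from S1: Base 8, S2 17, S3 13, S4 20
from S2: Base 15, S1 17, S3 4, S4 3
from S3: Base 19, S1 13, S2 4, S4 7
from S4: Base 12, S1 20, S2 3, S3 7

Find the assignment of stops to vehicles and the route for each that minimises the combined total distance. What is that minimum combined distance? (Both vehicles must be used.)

Try each way of splitting the stops between the two vehicles (each non-empty) and, for each split, find the best tour for each vehicle:
  {S1} + {S2, S3, S4}: 16 + 38 = 54
  {S2} + {S1, S3, S4}: 30 + 40 = 70
  {S1, S2} + {S3, S4}: 40 + 38 = 78
  {S3} + {S1, S2, S4}: 38 + 40 = 78
  {S1, S3} + {S2, S4}: 40 + 30 = 70
  {S2, S3} + {S1, S4}: 38 + 40 = 78
  … (7 splits in total)
Best: vehicle 1 Base → S1 → Base = 16; vehicle 2 Base → S2 → S3 → S4 → Base = 38; combined 54.

54 km — the smallest possible combined total.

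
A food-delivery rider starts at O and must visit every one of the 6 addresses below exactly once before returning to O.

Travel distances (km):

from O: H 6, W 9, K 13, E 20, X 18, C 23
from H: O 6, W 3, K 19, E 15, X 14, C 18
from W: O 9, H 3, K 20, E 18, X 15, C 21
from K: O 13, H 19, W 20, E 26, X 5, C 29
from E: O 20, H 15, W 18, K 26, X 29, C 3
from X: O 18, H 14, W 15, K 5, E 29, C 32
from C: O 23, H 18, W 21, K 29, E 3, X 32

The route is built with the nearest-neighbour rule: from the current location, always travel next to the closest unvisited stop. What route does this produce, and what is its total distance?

O → [H:6 / W:9 / K:13 / X:18 / E:20 / C:23] → H (6)
H → [W:3 / X:14 / E:15 / C:18 / K:19] → W (3)
W → [X:15 / E:18 / K:20 / C:21] → X (15)
X → [K:5 / E:29 / C:32] → K (5)
K → [E:26 / C:29] → E (26)
E → [C:3] → C (3)
Return C→O: 23.
Total = 6 + 3 + 15 + 5 + 26 + 3 + 23 = 81.

Nearest-neighbour total = 81 km; route O → H → W → X → K → E → C → O.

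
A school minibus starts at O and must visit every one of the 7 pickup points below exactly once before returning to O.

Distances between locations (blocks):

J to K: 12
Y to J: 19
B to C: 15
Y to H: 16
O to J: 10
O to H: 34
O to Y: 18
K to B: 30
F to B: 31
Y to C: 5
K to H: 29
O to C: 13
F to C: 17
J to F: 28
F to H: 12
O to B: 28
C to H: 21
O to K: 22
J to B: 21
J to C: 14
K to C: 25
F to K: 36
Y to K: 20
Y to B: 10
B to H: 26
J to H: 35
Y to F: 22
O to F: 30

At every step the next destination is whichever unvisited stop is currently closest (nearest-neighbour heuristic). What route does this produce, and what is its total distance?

From O: distances to unvisited — J=10, C=13, Y=18, K=22, B=28, F=30, H=34. Nearest is J (10).
From J: distances to unvisited — K=12, C=14, Y=19, B=21, F=28, H=35. Nearest is K (12).
From K: distances to unvisited — Y=20, C=25, H=29, B=30, F=36. Nearest is Y (20).
From Y: distances to unvisited — C=5, B=10, H=16, F=22. Nearest is C (5).
From C: distances to unvisited — B=15, F=17, H=21. Nearest is B (15).
From B: distances to unvisited — H=26, F=31. Nearest is H (26).
From H: distances to unvisited — F=12. Nearest is F (12).
Return F→O: 30.
Total = 10 + 12 + 20 + 5 + 15 + 26 + 12 + 30 = 130.

130 blocks along O → J → K → Y → C → B → H → F → O.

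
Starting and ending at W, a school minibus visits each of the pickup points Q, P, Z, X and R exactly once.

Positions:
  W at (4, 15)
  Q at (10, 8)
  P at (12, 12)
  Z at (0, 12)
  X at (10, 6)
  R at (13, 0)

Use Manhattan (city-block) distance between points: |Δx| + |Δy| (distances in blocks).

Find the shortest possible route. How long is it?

With 5 stops there are 5!/2 = 60 distinct round trips (a route and its reverse cost the same).
W→Q→P→Z→X→R→W: 13+6+12+16+9+24 = 80
W→Q→P→Z→R→X→W: 13+6+12+25+9+15 = 80
W→Q→P→X→Z→R→W: 13+6+8+16+25+24 = 92
W→Q→P→X→R→Z→W: 13+6+8+9+25+7 = 68
W→Q→P→R→Z→X→W: 13+6+13+25+16+15 = 88
W→Q→P→R→X→Z→W: 13+6+13+9+16+7 = 64
W→Q→Z→P→X→R→W: 13+14+12+8+9+24 = 80
W→Q→Z→P→R→X→W: 13+14+12+13+9+15 = 76
W→Q→Z→X→P→R→W: 13+14+16+8+13+24 = 88
W→Q→Z→X→R→P→W: 13+14+16+9+13+11 = 76
W→Q→Z→R→P→X→W: 13+14+25+13+8+15 = 88
W→Q→Z→R→X→P→W: 13+14+25+9+8+11 = 80
W→Q→X→P→Z→R→W: 13+2+8+12+25+24 = 84
W→Q→X→P→R→Z→W: 13+2+8+13+25+7 = 68
… (46 more)
W→Q→X→R→P→Z→W: 13+2+9+13+12+7 = 56  ← best
The minimum is 56.
One optimal route: W → Q → X → R → P → Z → W (or its reverse).

Shortest round trip = 56 blocks.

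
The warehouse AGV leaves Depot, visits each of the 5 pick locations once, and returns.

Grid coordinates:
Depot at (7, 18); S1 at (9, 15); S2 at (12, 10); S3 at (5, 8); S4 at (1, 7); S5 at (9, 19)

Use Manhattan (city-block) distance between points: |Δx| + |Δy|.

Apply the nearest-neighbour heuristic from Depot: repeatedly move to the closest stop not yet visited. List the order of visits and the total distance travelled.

At Depot the remaining stops are S5 3, S1 5, S3 12, S2 13, S4 17; go to S5.
At S5 the remaining stops are S1 4, S2 12, S3 15, S4 20; go to S1.
At S1 the remaining stops are S2 8, S3 11, S4 16; go to S2.
At S2 the remaining stops are S3 9, S4 14; go to S3.
At S3 the remaining stops are S4 5; go to S4.
Return S4→Depot: 17.
Total = 3 + 4 + 8 + 9 + 5 + 17 = 46.

46 along Depot → S5 → S1 → S2 → S3 → S4 → Depot.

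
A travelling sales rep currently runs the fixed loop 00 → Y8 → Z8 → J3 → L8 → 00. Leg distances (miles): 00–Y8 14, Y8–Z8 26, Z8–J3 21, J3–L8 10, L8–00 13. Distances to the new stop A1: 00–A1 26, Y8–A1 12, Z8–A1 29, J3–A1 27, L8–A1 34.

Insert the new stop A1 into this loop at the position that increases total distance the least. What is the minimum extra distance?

Insertion cost between consecutive stops i–j is d(i,A1) + d(A1,j) − d(i,j):
  between 00 and Y8: 26 + 12 − 14 = 24
  between Y8 and Z8: 12 + 29 − 26 = 15
  between Z8 and J3: 29 + 27 − 21 = 35
  between J3 and L8: 27 + 34 − 10 = 51
  between L8 and 00: 34 + 26 − 13 = 47
Cheapest insertion is between Y8 and Z8, adding 15.
New total = 84 + 15 = 99.

+15 miles — insert A1 between Y8 and Z8.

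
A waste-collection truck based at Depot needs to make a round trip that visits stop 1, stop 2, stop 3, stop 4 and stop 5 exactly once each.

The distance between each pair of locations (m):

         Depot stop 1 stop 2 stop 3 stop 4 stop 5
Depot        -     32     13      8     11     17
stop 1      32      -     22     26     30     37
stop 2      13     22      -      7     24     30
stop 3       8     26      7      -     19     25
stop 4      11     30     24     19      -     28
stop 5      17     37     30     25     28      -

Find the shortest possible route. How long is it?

There are 60 distinct closed tours to check (reversals are equivalent).
Depot → stop 1 → stop 2 → stop 3 → stop 4 → stop 5 → Depot: 32+22+7+19+28+17 = 125
Depot → stop 1 → stop 2 → stop 3 → stop 5 → stop 4 → Depot: 32+22+7+25+28+11 = 125
Depot → stop 1 → stop 2 → stop 4 → stop 3 → stop 5 → Depot: 32+22+24+19+25+17 = 139
Depot → stop 1 → stop 2 → stop 4 → stop 5 → stop 3 → Depot: 32+22+24+28+25+8 = 139
Depot → stop 1 → stop 2 → stop 5 → stop 3 → stop 4 → Depot: 32+22+30+25+19+11 = 139
Depot → stop 1 → stop 2 → stop 5 → stop 4 → stop 3 → Depot: 32+22+30+28+19+8 = 139
Depot → stop 1 → stop 3 → stop 2 → stop 4 → stop 5 → Depot: 32+26+7+24+28+17 = 134
Depot → stop 1 → stop 3 → stop 2 → stop 5 → stop 4 → Depot: 32+26+7+30+28+11 = 134
Depot → stop 1 → stop 3 → stop 4 → stop 2 → stop 5 → Depot: 32+26+19+24+30+17 = 148
Depot → stop 1 → stop 3 → stop 4 → stop 5 → stop 2 → Depot: 32+26+19+28+30+13 = 148
Depot → stop 1 → stop 3 → stop 5 → stop 2 → stop 4 → Depot: 32+26+25+30+24+11 = 148
Depot → stop 1 → stop 3 → stop 5 → stop 4 → stop 2 → Depot: 32+26+25+28+24+13 = 148
Depot → stop 1 → stop 4 → stop 2 → stop 3 → stop 5 → Depot: 32+30+24+7+25+17 = 135
Depot → stop 1 → stop 4 → stop 2 → stop 5 → stop 3 → Depot: 32+30+24+30+25+8 = 149
… (46 more)
Depot → stop 3 → stop 2 → stop 1 → stop 4 → stop 5 → Depot: 8+7+22+30+28+17 = 112  ← best
The minimum is 112.
One optimal route: Depot → stop 3 → stop 2 → stop 1 → stop 4 → stop 5 → Depot (or its reverse).

Shortest round trip = 112 m.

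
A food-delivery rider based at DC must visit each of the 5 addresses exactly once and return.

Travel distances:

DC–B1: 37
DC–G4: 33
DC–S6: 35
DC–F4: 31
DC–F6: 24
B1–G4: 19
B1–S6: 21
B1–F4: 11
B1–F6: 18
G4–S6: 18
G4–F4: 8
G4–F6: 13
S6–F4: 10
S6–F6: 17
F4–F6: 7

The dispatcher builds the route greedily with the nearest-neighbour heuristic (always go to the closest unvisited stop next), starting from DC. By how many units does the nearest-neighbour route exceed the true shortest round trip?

DC: F6=24, F4=31, G4=33, S6=35, B1=37 ⇒ F6
F6: F4=7, G4=13, S6=17, B1=18 ⇒ F4
F4: G4=8, S6=10, B1=11 ⇒ G4
G4: S6=18, B1=19 ⇒ S6
S6: B1=21 ⇒ B1
NN route DC → F6 → F4 → G4 → S6 → B1 → DC costs 115.
Optimal: DC → S6 → B1 → F4 → G4 → F6 → DC costs 112 (by enumerating all 60 distinct tours).
Excess = 115 − 112 = 3.

Excess over optimum: 3.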